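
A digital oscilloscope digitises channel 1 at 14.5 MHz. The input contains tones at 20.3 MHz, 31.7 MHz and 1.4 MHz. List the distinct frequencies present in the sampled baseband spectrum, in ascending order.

fs/2 = 7.25 MHz.
20.3 MHz mod fs = 5.8 MHz.
5.8 MHz ≤ fs/2 = 7.25 MHz, appears at 5.8 MHz.
31.7 MHz mod fs = 2.7 MHz.
2.7 MHz ≤ fs/2 = 7.25 MHz, appears at 2.7 MHz.
1.4 MHz ≤ fs/2 = 7.25 MHz, passes unchanged.
Distinct values: {1.4 MHz, 2.7 MHz, 5.8 MHz}.

1.4 MHz, 2.7 MHz, 5.8 MHz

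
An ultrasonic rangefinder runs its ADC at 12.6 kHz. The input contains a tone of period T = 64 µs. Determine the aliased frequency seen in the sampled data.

T = 64 µs → f = 1/T = 15.625 kHz.
15.625 kHz mod fs = 3.025 kHz.
3.025 kHz ≤ fs/2 = 6.3 kHz, appears at 3.025 kHz.

3.025 kHz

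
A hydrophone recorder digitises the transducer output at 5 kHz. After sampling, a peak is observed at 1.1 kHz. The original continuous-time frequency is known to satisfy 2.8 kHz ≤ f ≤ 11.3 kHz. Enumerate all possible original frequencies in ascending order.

Frequencies that alias to 1.1 kHz are k·fs ± 1.1 kHz for integer k ≥ 0.
k=0: 1.1 kHz.
k=1: 3.9 kHz, 6.1 kHz.
k=2: 8.9 kHz, 11.1 kHz.
k=3: 13.9 kHz, 16.1 kHz.
Within [2.8 kHz, 11.3 kHz]: 3.9 kHz, 6.1 kHz, 8.9 kHz, 11.1 kHz.

3.9 kHz, 6.1 kHz, 8.9 kHz, 11.1 kHz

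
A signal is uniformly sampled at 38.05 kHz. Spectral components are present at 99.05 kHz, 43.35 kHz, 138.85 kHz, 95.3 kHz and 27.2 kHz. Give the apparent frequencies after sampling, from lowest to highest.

5.3 kHz, 10.85 kHz, 13.35 kHz, 15.1 kHz, 18.85 kHz

fs/2 = 19.025 kHz.
99.05 kHz mod fs = 22.95 kHz.
22.95 kHz > fs/2 = 19.025 kHz, folds to fs − 22.95 kHz = 15.1 kHz.
43.35 kHz mod fs = 5.3 kHz.
5.3 kHz ≤ fs/2 = 19.025 kHz, appears at 5.3 kHz.
138.85 kHz mod fs = 24.7 kHz.
24.7 kHz > fs/2 = 19.025 kHz, folds to fs − 24.7 kHz = 13.35 kHz.
95.3 kHz mod fs = 19.2 kHz.
19.2 kHz > fs/2 = 19.025 kHz, folds to fs − 19.2 kHz = 18.85 kHz.
27.2 kHz > fs/2 = 19.025 kHz, folds to fs − 27.2 kHz = 10.85 kHz.
Distinct values: {5.3 kHz, 10.85 kHz, 13.35 kHz, 15.1 kHz, 18.85 kHz}.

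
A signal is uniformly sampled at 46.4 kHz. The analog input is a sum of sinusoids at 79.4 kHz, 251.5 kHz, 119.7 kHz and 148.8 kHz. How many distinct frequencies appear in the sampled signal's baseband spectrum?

fs/2 = 23.2 kHz.
79.4 kHz mod fs = 33 kHz.
33 kHz > fs/2 = 23.2 kHz, folds to fs − 33 kHz = 13.4 kHz.
251.5 kHz mod fs = 19.5 kHz.
19.5 kHz ≤ fs/2 = 23.2 kHz, appears at 19.5 kHz.
119.7 kHz mod fs = 26.9 kHz.
26.9 kHz > fs/2 = 23.2 kHz, folds to fs − 26.9 kHz = 19.5 kHz.
148.8 kHz mod fs = 9.6 kHz.
9.6 kHz ≤ fs/2 = 23.2 kHz, appears at 9.6 kHz.
Distinct values: {9.6 kHz, 13.4 kHz, 19.5 kHz} → 3.

3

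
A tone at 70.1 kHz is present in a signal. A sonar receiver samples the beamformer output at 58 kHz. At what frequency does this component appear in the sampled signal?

12.1 kHz

70.1 kHz mod fs = 12.1 kHz.
12.1 kHz ≤ fs/2 = 29 kHz, appears at 12.1 kHz.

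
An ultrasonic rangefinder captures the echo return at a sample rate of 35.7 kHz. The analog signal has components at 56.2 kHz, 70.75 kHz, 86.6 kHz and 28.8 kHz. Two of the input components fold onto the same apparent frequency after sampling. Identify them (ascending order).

56.2 kHz, 86.6 kHz

fs/2 = 17.85 kHz.
56.2 kHz mod fs = 20.5 kHz.
20.5 kHz > fs/2 = 17.85 kHz, folds to fs − 20.5 kHz = 15.2 kHz.
70.75 kHz mod fs = 35.05 kHz.
35.05 kHz > fs/2 = 17.85 kHz, folds to fs − 35.05 kHz = 0.65 kHz.
86.6 kHz mod fs = 15.2 kHz.
15.2 kHz ≤ fs/2 = 17.85 kHz, appears at 15.2 kHz.
28.8 kHz > fs/2 = 17.85 kHz, folds to fs − 28.8 kHz = 6.9 kHz.
56.2 kHz and 86.6 kHz both map to 15.2 kHz.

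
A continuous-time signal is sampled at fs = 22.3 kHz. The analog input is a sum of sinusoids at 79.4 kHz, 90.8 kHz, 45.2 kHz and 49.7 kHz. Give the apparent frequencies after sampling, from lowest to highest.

fs/2 = 11.15 kHz.
79.4 kHz mod fs = 12.5 kHz.
12.5 kHz > fs/2 = 11.15 kHz, folds to fs − 12.5 kHz = 9.8 kHz.
90.8 kHz mod fs = 1.6 kHz.
1.6 kHz ≤ fs/2 = 11.15 kHz, appears at 1.6 kHz.
45.2 kHz mod fs = 0.6 kHz.
0.6 kHz ≤ fs/2 = 11.15 kHz, appears at 0.6 kHz.
49.7 kHz mod fs = 5.1 kHz.
5.1 kHz ≤ fs/2 = 11.15 kHz, appears at 5.1 kHz.
Distinct values: {0.6 kHz, 1.6 kHz, 5.1 kHz, 9.8 kHz}.

0.6 kHz, 1.6 kHz, 5.1 kHz, 9.8 kHz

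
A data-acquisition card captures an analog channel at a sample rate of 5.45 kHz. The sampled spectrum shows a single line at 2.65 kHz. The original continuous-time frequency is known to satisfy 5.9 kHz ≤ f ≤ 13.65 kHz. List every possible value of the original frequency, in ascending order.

Frequencies that alias to 2.65 kHz are k·fs ± 2.65 kHz for integer k ≥ 0.
k=0: 2.65 kHz.
k=1: 2.8 kHz, 8.1 kHz.
k=2: 8.25 kHz, 13.55 kHz.
k=3: 13.7 kHz, 19 kHz.
Within [5.9 kHz, 13.65 kHz]: 8.1 kHz, 8.25 kHz, 13.55 kHz.

8.1 kHz, 8.25 kHz, 13.55 kHz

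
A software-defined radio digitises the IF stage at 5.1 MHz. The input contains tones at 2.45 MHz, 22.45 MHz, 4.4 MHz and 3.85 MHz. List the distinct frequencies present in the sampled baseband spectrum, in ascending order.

fs/2 = 2.55 MHz.
2.45 MHz ≤ fs/2 = 2.55 MHz, passes unchanged.
22.45 MHz mod fs = 2.05 MHz.
2.05 MHz ≤ fs/2 = 2.55 MHz, appears at 2.05 MHz.
4.4 MHz > fs/2 = 2.55 MHz, folds to fs − 4.4 MHz = 0.7 MHz.
3.85 MHz > fs/2 = 2.55 MHz, folds to fs − 3.85 MHz = 1.25 MHz.
Distinct values: {0.7 MHz, 1.25 MHz, 2.05 MHz, 2.45 MHz}.

0.7 MHz, 1.25 MHz, 2.05 MHz, 2.45 MHz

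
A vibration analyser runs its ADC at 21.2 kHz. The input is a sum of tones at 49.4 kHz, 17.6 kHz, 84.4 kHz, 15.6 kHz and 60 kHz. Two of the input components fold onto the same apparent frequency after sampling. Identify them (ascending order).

17.6 kHz, 60 kHz

fs/2 = 10.6 kHz.
49.4 kHz mod fs = 7 kHz.
7 kHz ≤ fs/2 = 10.6 kHz, appears at 7 kHz.
17.6 kHz > fs/2 = 10.6 kHz, folds to fs − 17.6 kHz = 3.6 kHz.
84.4 kHz mod fs = 20.8 kHz.
20.8 kHz > fs/2 = 10.6 kHz, folds to fs − 20.8 kHz = 0.4 kHz.
15.6 kHz > fs/2 = 10.6 kHz, folds to fs − 15.6 kHz = 5.6 kHz.
60 kHz mod fs = 17.6 kHz.
17.6 kHz > fs/2 = 10.6 kHz, folds to fs − 17.6 kHz = 3.6 kHz.
17.6 kHz and 60 kHz both map to 3.6 kHz.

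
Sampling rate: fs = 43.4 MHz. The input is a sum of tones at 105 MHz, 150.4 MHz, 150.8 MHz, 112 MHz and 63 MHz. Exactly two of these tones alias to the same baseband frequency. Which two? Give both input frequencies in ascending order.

fs/2 = 21.7 MHz.
105 MHz mod fs = 18.2 MHz.
18.2 MHz ≤ fs/2 = 21.7 MHz, appears at 18.2 MHz.
150.4 MHz mod fs = 20.2 MHz.
20.2 MHz ≤ fs/2 = 21.7 MHz, appears at 20.2 MHz.
150.8 MHz mod fs = 20.6 MHz.
20.6 MHz ≤ fs/2 = 21.7 MHz, appears at 20.6 MHz.
112 MHz mod fs = 25.2 MHz.
25.2 MHz > fs/2 = 21.7 MHz, folds to fs − 25.2 MHz = 18.2 MHz.
63 MHz mod fs = 19.6 MHz.
19.6 MHz ≤ fs/2 = 21.7 MHz, appears at 19.6 MHz.
105 MHz and 112 MHz both map to 18.2 MHz.

105 MHz, 112 MHz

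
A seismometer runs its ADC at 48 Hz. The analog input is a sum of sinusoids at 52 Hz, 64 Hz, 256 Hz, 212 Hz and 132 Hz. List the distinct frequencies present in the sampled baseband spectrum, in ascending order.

fs/2 = 24 Hz.
52 Hz mod fs = 4 Hz.
4 Hz ≤ fs/2 = 24 Hz, appears at 4 Hz.
64 Hz mod fs = 16 Hz.
16 Hz ≤ fs/2 = 24 Hz, appears at 16 Hz.
256 Hz mod fs = 16 Hz.
16 Hz ≤ fs/2 = 24 Hz, appears at 16 Hz.
212 Hz mod fs = 20 Hz.
20 Hz ≤ fs/2 = 24 Hz, appears at 20 Hz.
132 Hz mod fs = 36 Hz.
36 Hz > fs/2 = 24 Hz, folds to fs − 36 Hz = 12 Hz.
Distinct values: {4 Hz, 12 Hz, 16 Hz, 20 Hz}.

4 Hz, 12 Hz, 16 Hz, 20 Hz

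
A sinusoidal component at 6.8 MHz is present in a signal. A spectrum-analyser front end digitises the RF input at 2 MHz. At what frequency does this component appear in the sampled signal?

0.8 MHz

6.8 MHz mod fs = 0.8 MHz.
0.8 MHz ≤ fs/2 = 1 MHz, appears at 0.8 MHz.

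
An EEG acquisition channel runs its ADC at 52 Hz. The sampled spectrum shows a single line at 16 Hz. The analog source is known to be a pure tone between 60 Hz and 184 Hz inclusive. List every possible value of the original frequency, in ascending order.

Frequencies that alias to 16 Hz are k·fs ± 16 Hz for integer k ≥ 0.
k=0: 16 Hz.
k=1: 36 Hz, 68 Hz.
k=2: 88 Hz, 120 Hz.
k=3: 140 Hz, 172 Hz.
k=4: 192 Hz, 224 Hz.
Within [60 Hz, 184 Hz]: 68 Hz, 88 Hz, 120 Hz, 140 Hz, 172 Hz.

68 Hz, 88 Hz, 120 Hz, 140 Hz, 172 Hz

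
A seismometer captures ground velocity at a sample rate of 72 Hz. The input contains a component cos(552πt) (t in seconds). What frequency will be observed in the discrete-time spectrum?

ω = 552π rad/s → f = ω/(2π) = 276 Hz.
276 Hz mod fs = 60 Hz.
60 Hz > fs/2 = 36 Hz, folds to fs − 60 Hz = 12 Hz.

12 Hz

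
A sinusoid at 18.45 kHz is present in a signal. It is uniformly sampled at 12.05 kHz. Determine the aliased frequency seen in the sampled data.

5.65 kHz

18.45 kHz mod fs = 6.4 kHz.
6.4 kHz > fs/2 = 6.025 kHz, folds to fs − 6.4 kHz = 5.65 kHz.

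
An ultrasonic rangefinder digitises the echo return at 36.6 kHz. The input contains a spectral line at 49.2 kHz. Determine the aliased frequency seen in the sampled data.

49.2 kHz mod fs = 12.6 kHz.
12.6 kHz ≤ fs/2 = 18.3 kHz, appears at 12.6 kHz.

12.6 kHz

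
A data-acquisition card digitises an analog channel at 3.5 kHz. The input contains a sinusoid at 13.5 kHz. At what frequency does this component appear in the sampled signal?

0.5 kHz

13.5 kHz mod fs = 3 kHz.
3 kHz > fs/2 = 1.75 kHz, folds to fs − 3 kHz = 0.5 kHz.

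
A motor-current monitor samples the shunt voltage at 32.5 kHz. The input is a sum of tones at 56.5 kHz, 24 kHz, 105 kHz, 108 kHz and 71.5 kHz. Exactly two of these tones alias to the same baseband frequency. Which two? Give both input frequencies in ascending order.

fs/2 = 16.25 kHz.
56.5 kHz mod fs = 24 kHz.
24 kHz > fs/2 = 16.25 kHz, folds to fs − 24 kHz = 8.5 kHz.
24 kHz > fs/2 = 16.25 kHz, folds to fs − 24 kHz = 8.5 kHz.
105 kHz mod fs = 7.5 kHz.
7.5 kHz ≤ fs/2 = 16.25 kHz, appears at 7.5 kHz.
108 kHz mod fs = 10.5 kHz.
10.5 kHz ≤ fs/2 = 16.25 kHz, appears at 10.5 kHz.
71.5 kHz mod fs = 6.5 kHz.
6.5 kHz ≤ fs/2 = 16.25 kHz, appears at 6.5 kHz.
24 kHz and 56.5 kHz both map to 8.5 kHz.

24 kHz, 56.5 kHz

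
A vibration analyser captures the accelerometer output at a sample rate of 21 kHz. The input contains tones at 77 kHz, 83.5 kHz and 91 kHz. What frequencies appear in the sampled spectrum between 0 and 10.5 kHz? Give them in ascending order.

0.5 kHz, 7 kHz

fs/2 = 10.5 kHz.
77 kHz mod fs = 14 kHz.
14 kHz > fs/2 = 10.5 kHz, folds to fs − 14 kHz = 7 kHz.
83.5 kHz mod fs = 20.5 kHz.
20.5 kHz > fs/2 = 10.5 kHz, folds to fs − 20.5 kHz = 0.5 kHz.
91 kHz mod fs = 7 kHz.
7 kHz ≤ fs/2 = 10.5 kHz, appears at 7 kHz.
Distinct values: {0.5 kHz, 7 kHz}.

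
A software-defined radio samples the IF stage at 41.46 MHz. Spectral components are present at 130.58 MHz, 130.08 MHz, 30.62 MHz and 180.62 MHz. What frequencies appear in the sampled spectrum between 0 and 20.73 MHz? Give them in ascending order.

5.7 MHz, 6.2 MHz, 10.84 MHz, 14.78 MHz

fs/2 = 20.73 MHz.
130.58 MHz mod fs = 6.2 MHz.
6.2 MHz ≤ fs/2 = 20.73 MHz, appears at 6.2 MHz.
130.08 MHz mod fs = 5.7 MHz.
5.7 MHz ≤ fs/2 = 20.73 MHz, appears at 5.7 MHz.
30.62 MHz > fs/2 = 20.73 MHz, folds to fs − 30.62 MHz = 10.84 MHz.
180.62 MHz mod fs = 14.78 MHz.
14.78 MHz ≤ fs/2 = 20.73 MHz, appears at 14.78 MHz.
Distinct values: {5.7 MHz, 6.2 MHz, 10.84 MHz, 14.78 MHz}.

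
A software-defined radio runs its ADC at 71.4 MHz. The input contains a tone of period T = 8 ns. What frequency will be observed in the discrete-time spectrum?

T = 8 ns → f = 1/T = 125 MHz.
125 MHz mod fs = 53.6 MHz.
53.6 MHz > fs/2 = 35.7 MHz, folds to fs − 53.6 MHz = 17.8 MHz.

17.8 MHz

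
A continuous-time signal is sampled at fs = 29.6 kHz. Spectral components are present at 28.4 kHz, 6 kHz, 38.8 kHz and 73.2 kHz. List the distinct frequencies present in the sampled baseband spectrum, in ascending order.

1.2 kHz, 6 kHz, 9.2 kHz, 14 kHz

fs/2 = 14.8 kHz.
28.4 kHz > fs/2 = 14.8 kHz, folds to fs − 28.4 kHz = 1.2 kHz.
6 kHz ≤ fs/2 = 14.8 kHz, passes unchanged.
38.8 kHz mod fs = 9.2 kHz.
9.2 kHz ≤ fs/2 = 14.8 kHz, appears at 9.2 kHz.
73.2 kHz mod fs = 14 kHz.
14 kHz ≤ fs/2 = 14.8 kHz, appears at 14 kHz.
Distinct values: {1.2 kHz, 6 kHz, 9.2 kHz, 14 kHz}.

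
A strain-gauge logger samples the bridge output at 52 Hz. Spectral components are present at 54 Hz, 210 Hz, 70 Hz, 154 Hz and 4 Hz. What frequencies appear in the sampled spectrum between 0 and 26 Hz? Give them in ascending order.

fs/2 = 26 Hz.
54 Hz mod fs = 2 Hz.
2 Hz ≤ fs/2 = 26 Hz, appears at 2 Hz.
210 Hz mod fs = 2 Hz.
2 Hz ≤ fs/2 = 26 Hz, appears at 2 Hz.
70 Hz mod fs = 18 Hz.
18 Hz ≤ fs/2 = 26 Hz, appears at 18 Hz.
154 Hz mod fs = 50 Hz.
50 Hz > fs/2 = 26 Hz, folds to fs − 50 Hz = 2 Hz.
4 Hz ≤ fs/2 = 26 Hz, passes unchanged.
Distinct values: {2 Hz, 4 Hz, 18 Hz}.

2 Hz, 4 Hz, 18 Hz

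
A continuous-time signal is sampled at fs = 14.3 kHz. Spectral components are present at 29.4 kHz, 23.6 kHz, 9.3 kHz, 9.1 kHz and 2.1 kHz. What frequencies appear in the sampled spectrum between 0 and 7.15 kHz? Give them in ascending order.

fs/2 = 7.15 kHz.
29.4 kHz mod fs = 0.8 kHz.
0.8 kHz ≤ fs/2 = 7.15 kHz, appears at 0.8 kHz.
23.6 kHz mod fs = 9.3 kHz.
9.3 kHz > fs/2 = 7.15 kHz, folds to fs − 9.3 kHz = 5 kHz.
9.3 kHz > fs/2 = 7.15 kHz, folds to fs − 9.3 kHz = 5 kHz.
9.1 kHz > fs/2 = 7.15 kHz, folds to fs − 9.1 kHz = 5.2 kHz.
2.1 kHz ≤ fs/2 = 7.15 kHz, passes unchanged.
Distinct values: {0.8 kHz, 2.1 kHz, 5 kHz, 5.2 kHz}.

0.8 kHz, 2.1 kHz, 5 kHz, 5.2 kHz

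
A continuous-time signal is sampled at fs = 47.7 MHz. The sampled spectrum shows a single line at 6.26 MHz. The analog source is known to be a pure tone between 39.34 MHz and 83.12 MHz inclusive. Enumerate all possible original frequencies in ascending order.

41.44 MHz, 53.96 MHz

Frequencies that alias to 6.26 MHz are k·fs ± 6.26 MHz for integer k ≥ 0.
k=0: 6.26 MHz.
k=1: 41.44 MHz, 53.96 MHz.
k=2: 89.14 MHz, 101.66 MHz.
Within [39.34 MHz, 83.12 MHz]: 41.44 MHz, 53.96 MHz.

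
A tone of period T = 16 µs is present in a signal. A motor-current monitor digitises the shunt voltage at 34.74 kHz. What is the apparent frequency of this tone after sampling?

T = 16 µs → f = 1/T = 62.5 kHz.
62.5 kHz mod fs = 27.76 kHz.
27.76 kHz > fs/2 = 17.37 kHz, folds to fs − 27.76 kHz = 6.98 kHz.

6.98 kHz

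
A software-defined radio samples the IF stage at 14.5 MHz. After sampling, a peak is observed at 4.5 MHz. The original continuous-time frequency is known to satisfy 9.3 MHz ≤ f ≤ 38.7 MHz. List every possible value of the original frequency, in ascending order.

Frequencies that alias to 4.5 MHz are k·fs ± 4.5 MHz for integer k ≥ 0.
k=0: 4.5 MHz.
k=1: 10 MHz, 19 MHz.
k=2: 24.5 MHz, 33.5 MHz.
k=3: 39 MHz, 48 MHz.
Within [9.3 MHz, 38.7 MHz]: 10 MHz, 19 MHz, 24.5 MHz, 33.5 MHz.

10 MHz, 19 MHz, 24.5 MHz, 33.5 MHz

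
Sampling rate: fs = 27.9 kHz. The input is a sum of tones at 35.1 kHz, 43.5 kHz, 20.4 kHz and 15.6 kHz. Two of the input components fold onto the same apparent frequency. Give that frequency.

12.3 kHz

fs/2 = 13.95 kHz.
35.1 kHz mod fs = 7.2 kHz.
7.2 kHz ≤ fs/2 = 13.95 kHz, appears at 7.2 kHz.
43.5 kHz mod fs = 15.6 kHz.
15.6 kHz > fs/2 = 13.95 kHz, folds to fs − 15.6 kHz = 12.3 kHz.
20.4 kHz > fs/2 = 13.95 kHz, folds to fs − 20.4 kHz = 7.5 kHz.
15.6 kHz > fs/2 = 13.95 kHz, folds to fs − 15.6 kHz = 12.3 kHz.
15.6 kHz and 43.5 kHz both map to 12.3 kHz.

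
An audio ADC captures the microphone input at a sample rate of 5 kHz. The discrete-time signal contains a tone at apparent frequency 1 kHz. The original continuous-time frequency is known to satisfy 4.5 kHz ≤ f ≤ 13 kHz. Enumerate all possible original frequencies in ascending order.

6 kHz, 9 kHz, 11 kHz

Frequencies that alias to 1 kHz are k·fs ± 1 kHz for integer k ≥ 0.
k=0: 1 kHz.
k=1: 4 kHz, 6 kHz.
k=2: 9 kHz, 11 kHz.
k=3: 14 kHz, 16 kHz.
Within [4.5 kHz, 13 kHz]: 6 kHz, 9 kHz, 11 kHz.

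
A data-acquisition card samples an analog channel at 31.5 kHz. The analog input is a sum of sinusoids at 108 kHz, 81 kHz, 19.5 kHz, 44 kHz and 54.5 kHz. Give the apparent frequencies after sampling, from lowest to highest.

8.5 kHz, 12 kHz, 12.5 kHz, 13.5 kHz

fs/2 = 15.75 kHz.
108 kHz mod fs = 13.5 kHz.
13.5 kHz ≤ fs/2 = 15.75 kHz, appears at 13.5 kHz.
81 kHz mod fs = 18 kHz.
18 kHz > fs/2 = 15.75 kHz, folds to fs − 18 kHz = 13.5 kHz.
19.5 kHz > fs/2 = 15.75 kHz, folds to fs − 19.5 kHz = 12 kHz.
44 kHz mod fs = 12.5 kHz.
12.5 kHz ≤ fs/2 = 15.75 kHz, appears at 12.5 kHz.
54.5 kHz mod fs = 23 kHz.
23 kHz > fs/2 = 15.75 kHz, folds to fs − 23 kHz = 8.5 kHz.
Distinct values: {8.5 kHz, 12 kHz, 12.5 kHz, 13.5 kHz}.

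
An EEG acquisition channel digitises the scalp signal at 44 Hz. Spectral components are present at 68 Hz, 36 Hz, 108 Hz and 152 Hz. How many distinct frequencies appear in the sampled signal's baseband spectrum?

fs/2 = 22 Hz.
68 Hz mod fs = 24 Hz.
24 Hz > fs/2 = 22 Hz, folds to fs − 24 Hz = 20 Hz.
36 Hz > fs/2 = 22 Hz, folds to fs − 36 Hz = 8 Hz.
108 Hz mod fs = 20 Hz.
20 Hz ≤ fs/2 = 22 Hz, appears at 20 Hz.
152 Hz mod fs = 20 Hz.
20 Hz ≤ fs/2 = 22 Hz, appears at 20 Hz.
Distinct values: {8 Hz, 20 Hz} → 2.

2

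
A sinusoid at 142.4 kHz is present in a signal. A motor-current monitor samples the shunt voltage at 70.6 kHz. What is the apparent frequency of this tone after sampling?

142.4 kHz mod fs = 1.2 kHz.
1.2 kHz ≤ fs/2 = 35.3 kHz, appears at 1.2 kHz.

1.2 kHz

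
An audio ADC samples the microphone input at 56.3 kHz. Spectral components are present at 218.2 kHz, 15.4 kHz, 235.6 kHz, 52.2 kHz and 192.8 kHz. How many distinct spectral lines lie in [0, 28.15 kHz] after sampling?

fs/2 = 28.15 kHz.
218.2 kHz mod fs = 49.3 kHz.
49.3 kHz > fs/2 = 28.15 kHz, folds to fs − 49.3 kHz = 7 kHz.
15.4 kHz ≤ fs/2 = 28.15 kHz, passes unchanged.
235.6 kHz mod fs = 10.4 kHz.
10.4 kHz ≤ fs/2 = 28.15 kHz, appears at 10.4 kHz.
52.2 kHz > fs/2 = 28.15 kHz, folds to fs − 52.2 kHz = 4.1 kHz.
192.8 kHz mod fs = 23.9 kHz.
23.9 kHz ≤ fs/2 = 28.15 kHz, appears at 23.9 kHz.
Distinct values: {4.1 kHz, 7 kHz, 10.4 kHz, 15.4 kHz, 23.9 kHz} → 5.

5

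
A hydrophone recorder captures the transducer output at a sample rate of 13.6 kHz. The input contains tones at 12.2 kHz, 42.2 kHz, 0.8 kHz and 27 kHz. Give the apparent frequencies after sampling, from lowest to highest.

0.2 kHz, 0.8 kHz, 1.4 kHz

fs/2 = 6.8 kHz.
12.2 kHz > fs/2 = 6.8 kHz, folds to fs − 12.2 kHz = 1.4 kHz.
42.2 kHz mod fs = 1.4 kHz.
1.4 kHz ≤ fs/2 = 6.8 kHz, appears at 1.4 kHz.
0.8 kHz ≤ fs/2 = 6.8 kHz, passes unchanged.
27 kHz mod fs = 13.4 kHz.
13.4 kHz > fs/2 = 6.8 kHz, folds to fs − 13.4 kHz = 0.2 kHz.
Distinct values: {0.2 kHz, 0.8 kHz, 1.4 kHz}.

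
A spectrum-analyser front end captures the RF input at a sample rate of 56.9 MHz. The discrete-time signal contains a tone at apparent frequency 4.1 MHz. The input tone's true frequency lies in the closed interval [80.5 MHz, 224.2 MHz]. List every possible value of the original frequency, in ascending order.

Frequencies that alias to 4.1 MHz are k·fs ± 4.1 MHz for integer k ≥ 0.
k=0: 4.1 MHz.
k=1: 52.8 MHz, 61 MHz.
k=2: 109.7 MHz, 117.9 MHz.
k=3: 166.6 MHz, 174.8 MHz.
k=4: 223.5 MHz, 231.7 MHz.
k=5: 280.4 MHz, 288.6 MHz.
Within [80.5 MHz, 224.2 MHz]: 109.7 MHz, 117.9 MHz, 166.6 MHz, 174.8 MHz, 223.5 MHz.

109.7 MHz, 117.9 MHz, 166.6 MHz, 174.8 MHz, 223.5 MHz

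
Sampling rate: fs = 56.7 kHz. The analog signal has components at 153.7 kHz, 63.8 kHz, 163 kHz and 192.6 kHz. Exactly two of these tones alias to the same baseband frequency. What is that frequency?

7.1 kHz

fs/2 = 28.35 kHz.
153.7 kHz mod fs = 40.3 kHz.
40.3 kHz > fs/2 = 28.35 kHz, folds to fs − 40.3 kHz = 16.4 kHz.
63.8 kHz mod fs = 7.1 kHz.
7.1 kHz ≤ fs/2 = 28.35 kHz, appears at 7.1 kHz.
163 kHz mod fs = 49.6 kHz.
49.6 kHz > fs/2 = 28.35 kHz, folds to fs − 49.6 kHz = 7.1 kHz.
192.6 kHz mod fs = 22.5 kHz.
22.5 kHz ≤ fs/2 = 28.35 kHz, appears at 22.5 kHz.
63.8 kHz and 163 kHz both map to 7.1 kHz.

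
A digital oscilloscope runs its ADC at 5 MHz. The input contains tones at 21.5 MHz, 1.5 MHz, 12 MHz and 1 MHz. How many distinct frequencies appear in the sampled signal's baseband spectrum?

fs/2 = 2.5 MHz.
21.5 MHz mod fs = 1.5 MHz.
1.5 MHz ≤ fs/2 = 2.5 MHz, appears at 1.5 MHz.
1.5 MHz ≤ fs/2 = 2.5 MHz, passes unchanged.
12 MHz mod fs = 2 MHz.
2 MHz ≤ fs/2 = 2.5 MHz, appears at 2 MHz.
1 MHz ≤ fs/2 = 2.5 MHz, passes unchanged.
Distinct values: {1 MHz, 1.5 MHz, 2 MHz} → 3.

3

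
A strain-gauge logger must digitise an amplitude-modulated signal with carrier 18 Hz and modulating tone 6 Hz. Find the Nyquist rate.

AM sidebands sit at fc ± fm = 12 Hz and 24 Hz.
Highest-frequency component: 24 Hz.
Nyquist rate = 2 × 24 Hz = 48 Hz.

48 Hz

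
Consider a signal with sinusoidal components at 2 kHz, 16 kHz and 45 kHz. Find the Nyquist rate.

90 kHz

Highest-frequency component: 45 kHz.
Nyquist rate = 2 × 45 kHz = 90 kHz.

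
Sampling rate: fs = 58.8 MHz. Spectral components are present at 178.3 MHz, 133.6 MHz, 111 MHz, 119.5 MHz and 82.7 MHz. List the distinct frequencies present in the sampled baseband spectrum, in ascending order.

1.9 MHz, 6.6 MHz, 16 MHz, 23.9 MHz

fs/2 = 29.4 MHz.
178.3 MHz mod fs = 1.9 MHz.
1.9 MHz ≤ fs/2 = 29.4 MHz, appears at 1.9 MHz.
133.6 MHz mod fs = 16 MHz.
16 MHz ≤ fs/2 = 29.4 MHz, appears at 16 MHz.
111 MHz mod fs = 52.2 MHz.
52.2 MHz > fs/2 = 29.4 MHz, folds to fs − 52.2 MHz = 6.6 MHz.
119.5 MHz mod fs = 1.9 MHz.
1.9 MHz ≤ fs/2 = 29.4 MHz, appears at 1.9 MHz.
82.7 MHz mod fs = 23.9 MHz.
23.9 MHz ≤ fs/2 = 29.4 MHz, appears at 23.9 MHz.
Distinct values: {1.9 MHz, 6.6 MHz, 16 MHz, 23.9 MHz}.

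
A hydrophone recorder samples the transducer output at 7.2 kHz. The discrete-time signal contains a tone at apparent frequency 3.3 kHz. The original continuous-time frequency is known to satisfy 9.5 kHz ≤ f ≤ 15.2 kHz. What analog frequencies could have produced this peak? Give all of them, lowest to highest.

Frequencies that alias to 3.3 kHz are k·fs ± 3.3 kHz for integer k ≥ 0.
k=0: 3.3 kHz.
k=1: 3.9 kHz, 10.5 kHz.
k=2: 11.1 kHz, 17.7 kHz.
k=3: 18.3 kHz, 24.9 kHz.
Within [9.5 kHz, 15.2 kHz]: 10.5 kHz, 11.1 kHz.

10.5 kHz, 11.1 kHz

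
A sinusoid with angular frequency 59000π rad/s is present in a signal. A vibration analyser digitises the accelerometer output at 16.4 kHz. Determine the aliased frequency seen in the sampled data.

ω = 59000π rad/s → f = ω/(2π) = 29500 Hz = 29.5 kHz.
29.5 kHz mod fs = 13.1 kHz.
13.1 kHz > fs/2 = 8.2 kHz, folds to fs − 13.1 kHz = 3.3 kHz.

3.3 kHz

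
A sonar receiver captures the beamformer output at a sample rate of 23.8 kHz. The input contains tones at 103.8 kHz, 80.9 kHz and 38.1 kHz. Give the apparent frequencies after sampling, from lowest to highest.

fs/2 = 11.9 kHz.
103.8 kHz mod fs = 8.6 kHz.
8.6 kHz ≤ fs/2 = 11.9 kHz, appears at 8.6 kHz.
80.9 kHz mod fs = 9.5 kHz.
9.5 kHz ≤ fs/2 = 11.9 kHz, appears at 9.5 kHz.
38.1 kHz mod fs = 14.3 kHz.
14.3 kHz > fs/2 = 11.9 kHz, folds to fs − 14.3 kHz = 9.5 kHz.
Distinct values: {8.6 kHz, 9.5 kHz}.

8.6 kHz, 9.5 kHz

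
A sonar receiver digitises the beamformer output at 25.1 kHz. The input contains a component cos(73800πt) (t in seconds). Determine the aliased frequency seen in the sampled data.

11.8 kHz

ω = 73800π rad/s → f = ω/(2π) = 36900 Hz = 36.9 kHz.
36.9 kHz mod fs = 11.8 kHz.
11.8 kHz ≤ fs/2 = 12.55 kHz, appears at 11.8 kHz.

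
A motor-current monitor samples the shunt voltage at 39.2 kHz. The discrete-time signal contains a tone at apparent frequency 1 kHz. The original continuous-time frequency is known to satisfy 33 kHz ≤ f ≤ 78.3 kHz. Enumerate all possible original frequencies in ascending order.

38.2 kHz, 40.2 kHz, 77.4 kHz

Frequencies that alias to 1 kHz are k·fs ± 1 kHz for integer k ≥ 0.
k=0: 1 kHz.
k=1: 38.2 kHz, 40.2 kHz.
k=2: 77.4 kHz, 79.4 kHz.
k=3: 116.6 kHz, 118.6 kHz.
Within [33 kHz, 78.3 kHz]: 38.2 kHz, 40.2 kHz, 77.4 kHz.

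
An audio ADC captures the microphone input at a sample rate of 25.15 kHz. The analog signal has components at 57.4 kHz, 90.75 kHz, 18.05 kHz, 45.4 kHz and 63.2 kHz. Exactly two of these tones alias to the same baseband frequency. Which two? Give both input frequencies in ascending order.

18.05 kHz, 57.4 kHz

fs/2 = 12.575 kHz.
57.4 kHz mod fs = 7.1 kHz.
7.1 kHz ≤ fs/2 = 12.575 kHz, appears at 7.1 kHz.
90.75 kHz mod fs = 15.3 kHz.
15.3 kHz > fs/2 = 12.575 kHz, folds to fs − 15.3 kHz = 9.85 kHz.
18.05 kHz > fs/2 = 12.575 kHz, folds to fs − 18.05 kHz = 7.1 kHz.
45.4 kHz mod fs = 20.25 kHz.
20.25 kHz > fs/2 = 12.575 kHz, folds to fs − 20.25 kHz = 4.9 kHz.
63.2 kHz mod fs = 12.9 kHz.
12.9 kHz > fs/2 = 12.575 kHz, folds to fs − 12.9 kHz = 12.25 kHz.
18.05 kHz and 57.4 kHz both map to 7.1 kHz.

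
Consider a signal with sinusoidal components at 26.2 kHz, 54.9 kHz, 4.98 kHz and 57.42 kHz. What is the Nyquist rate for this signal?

114.84 kHz

Highest-frequency component: 57.42 kHz.
Nyquist rate = 2 × 57.42 kHz = 114.84 kHz.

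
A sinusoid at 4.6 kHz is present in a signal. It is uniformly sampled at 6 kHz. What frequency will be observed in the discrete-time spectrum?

1.4 kHz

4.6 kHz > fs/2 = 3 kHz, folds to fs − 4.6 kHz = 1.4 kHz.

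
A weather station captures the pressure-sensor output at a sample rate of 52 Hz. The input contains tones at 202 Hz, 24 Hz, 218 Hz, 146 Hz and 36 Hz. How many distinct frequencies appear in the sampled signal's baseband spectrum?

4

fs/2 = 26 Hz.
202 Hz mod fs = 46 Hz.
46 Hz > fs/2 = 26 Hz, folds to fs − 46 Hz = 6 Hz.
24 Hz ≤ fs/2 = 26 Hz, passes unchanged.
218 Hz mod fs = 10 Hz.
10 Hz ≤ fs/2 = 26 Hz, appears at 10 Hz.
146 Hz mod fs = 42 Hz.
42 Hz > fs/2 = 26 Hz, folds to fs − 42 Hz = 10 Hz.
36 Hz > fs/2 = 26 Hz, folds to fs − 36 Hz = 16 Hz.
Distinct values: {6 Hz, 10 Hz, 16 Hz, 24 Hz} → 4.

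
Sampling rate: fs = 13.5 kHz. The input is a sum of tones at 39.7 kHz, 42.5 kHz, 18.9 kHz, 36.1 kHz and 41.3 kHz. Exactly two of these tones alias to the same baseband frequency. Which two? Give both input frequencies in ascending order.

39.7 kHz, 41.3 kHz

fs/2 = 6.75 kHz.
39.7 kHz mod fs = 12.7 kHz.
12.7 kHz > fs/2 = 6.75 kHz, folds to fs − 12.7 kHz = 0.8 kHz.
42.5 kHz mod fs = 2 kHz.
2 kHz ≤ fs/2 = 6.75 kHz, appears at 2 kHz.
18.9 kHz mod fs = 5.4 kHz.
5.4 kHz ≤ fs/2 = 6.75 kHz, appears at 5.4 kHz.
36.1 kHz mod fs = 9.1 kHz.
9.1 kHz > fs/2 = 6.75 kHz, folds to fs − 9.1 kHz = 4.4 kHz.
41.3 kHz mod fs = 0.8 kHz.
0.8 kHz ≤ fs/2 = 6.75 kHz, appears at 0.8 kHz.
39.7 kHz and 41.3 kHz both map to 0.8 kHz.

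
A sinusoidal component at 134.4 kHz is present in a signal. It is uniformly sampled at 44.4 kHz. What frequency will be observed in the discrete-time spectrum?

134.4 kHz mod fs = 1.2 kHz.
1.2 kHz ≤ fs/2 = 22.2 kHz, appears at 1.2 kHz.

1.2 kHz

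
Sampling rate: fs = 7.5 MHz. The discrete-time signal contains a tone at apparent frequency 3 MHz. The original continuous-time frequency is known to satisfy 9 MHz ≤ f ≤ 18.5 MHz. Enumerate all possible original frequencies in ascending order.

10.5 MHz, 12 MHz, 18 MHz

Frequencies that alias to 3 MHz are k·fs ± 3 MHz for integer k ≥ 0.
k=0: 3 MHz.
k=1: 4.5 MHz, 10.5 MHz.
k=2: 12 MHz, 18 MHz.
k=3: 19.5 MHz, 25.5 MHz.
Within [9 MHz, 18.5 MHz]: 10.5 MHz, 12 MHz, 18 MHz.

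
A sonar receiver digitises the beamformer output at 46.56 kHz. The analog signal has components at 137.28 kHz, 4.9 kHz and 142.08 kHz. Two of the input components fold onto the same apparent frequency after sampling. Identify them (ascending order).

137.28 kHz, 142.08 kHz

fs/2 = 23.28 kHz.
137.28 kHz mod fs = 44.16 kHz.
44.16 kHz > fs/2 = 23.28 kHz, folds to fs − 44.16 kHz = 2.4 kHz.
4.9 kHz ≤ fs/2 = 23.28 kHz, passes unchanged.
142.08 kHz mod fs = 2.4 kHz.
2.4 kHz ≤ fs/2 = 23.28 kHz, appears at 2.4 kHz.
137.28 kHz and 142.08 kHz both map to 2.4 kHz.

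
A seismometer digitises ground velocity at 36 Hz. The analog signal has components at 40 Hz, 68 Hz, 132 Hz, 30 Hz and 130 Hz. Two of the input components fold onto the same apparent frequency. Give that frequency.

4 Hz

fs/2 = 18 Hz.
40 Hz mod fs = 4 Hz.
4 Hz ≤ fs/2 = 18 Hz, appears at 4 Hz.
68 Hz mod fs = 32 Hz.
32 Hz > fs/2 = 18 Hz, folds to fs − 32 Hz = 4 Hz.
132 Hz mod fs = 24 Hz.
24 Hz > fs/2 = 18 Hz, folds to fs − 24 Hz = 12 Hz.
30 Hz > fs/2 = 18 Hz, folds to fs − 30 Hz = 6 Hz.
130 Hz mod fs = 22 Hz.
22 Hz > fs/2 = 18 Hz, folds to fs − 22 Hz = 14 Hz.
40 Hz and 68 Hz both map to 4 Hz.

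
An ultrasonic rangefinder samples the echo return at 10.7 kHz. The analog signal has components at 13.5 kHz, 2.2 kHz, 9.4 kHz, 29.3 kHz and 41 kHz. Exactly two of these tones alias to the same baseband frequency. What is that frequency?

2.8 kHz

fs/2 = 5.35 kHz.
13.5 kHz mod fs = 2.8 kHz.
2.8 kHz ≤ fs/2 = 5.35 kHz, appears at 2.8 kHz.
2.2 kHz ≤ fs/2 = 5.35 kHz, passes unchanged.
9.4 kHz > fs/2 = 5.35 kHz, folds to fs − 9.4 kHz = 1.3 kHz.
29.3 kHz mod fs = 7.9 kHz.
7.9 kHz > fs/2 = 5.35 kHz, folds to fs − 7.9 kHz = 2.8 kHz.
41 kHz mod fs = 8.9 kHz.
8.9 kHz > fs/2 = 5.35 kHz, folds to fs − 8.9 kHz = 1.8 kHz.
13.5 kHz and 29.3 kHz both map to 2.8 kHz.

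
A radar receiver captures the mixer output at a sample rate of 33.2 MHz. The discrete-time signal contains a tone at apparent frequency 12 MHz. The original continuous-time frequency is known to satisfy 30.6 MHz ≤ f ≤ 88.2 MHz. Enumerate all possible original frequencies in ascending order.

45.2 MHz, 54.4 MHz, 78.4 MHz, 87.6 MHz

Frequencies that alias to 12 MHz are k·fs ± 12 MHz for integer k ≥ 0.
k=0: 12 MHz.
k=1: 21.2 MHz, 45.2 MHz.
k=2: 54.4 MHz, 78.4 MHz.
k=3: 87.6 MHz, 111.6 MHz.
k=4: 120.8 MHz, 144.8 MHz.
Within [30.6 MHz, 88.2 MHz]: 45.2 MHz, 54.4 MHz, 78.4 MHz, 87.6 MHz.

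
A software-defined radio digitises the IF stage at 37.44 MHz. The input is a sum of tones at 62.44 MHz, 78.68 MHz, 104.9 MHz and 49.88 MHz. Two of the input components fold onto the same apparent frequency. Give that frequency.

12.44 MHz

fs/2 = 18.72 MHz.
62.44 MHz mod fs = 25 MHz.
25 MHz > fs/2 = 18.72 MHz, folds to fs − 25 MHz = 12.44 MHz.
78.68 MHz mod fs = 3.8 MHz.
3.8 MHz ≤ fs/2 = 18.72 MHz, appears at 3.8 MHz.
104.9 MHz mod fs = 30.02 MHz.
30.02 MHz > fs/2 = 18.72 MHz, folds to fs − 30.02 MHz = 7.42 MHz.
49.88 MHz mod fs = 12.44 MHz.
12.44 MHz ≤ fs/2 = 18.72 MHz, appears at 12.44 MHz.
49.88 MHz and 62.44 MHz both map to 12.44 MHz.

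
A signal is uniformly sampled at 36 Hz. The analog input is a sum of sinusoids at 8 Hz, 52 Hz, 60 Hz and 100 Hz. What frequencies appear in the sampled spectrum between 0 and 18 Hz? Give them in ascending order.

fs/2 = 18 Hz.
8 Hz ≤ fs/2 = 18 Hz, passes unchanged.
52 Hz mod fs = 16 Hz.
16 Hz ≤ fs/2 = 18 Hz, appears at 16 Hz.
60 Hz mod fs = 24 Hz.
24 Hz > fs/2 = 18 Hz, folds to fs − 24 Hz = 12 Hz.
100 Hz mod fs = 28 Hz.
28 Hz > fs/2 = 18 Hz, folds to fs − 28 Hz = 8 Hz.
Distinct values: {8 Hz, 12 Hz, 16 Hz}.

8 Hz, 12 Hz, 16 Hz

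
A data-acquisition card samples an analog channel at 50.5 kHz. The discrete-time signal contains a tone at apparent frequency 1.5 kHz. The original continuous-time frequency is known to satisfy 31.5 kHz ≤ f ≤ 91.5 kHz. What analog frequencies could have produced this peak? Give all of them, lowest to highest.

49 kHz, 52 kHz

Frequencies that alias to 1.5 kHz are k·fs ± 1.5 kHz for integer k ≥ 0.
k=0: 1.5 kHz.
k=1: 49 kHz, 52 kHz.
k=2: 99.5 kHz, 102.5 kHz.
Within [31.5 kHz, 91.5 kHz]: 49 kHz, 52 kHz.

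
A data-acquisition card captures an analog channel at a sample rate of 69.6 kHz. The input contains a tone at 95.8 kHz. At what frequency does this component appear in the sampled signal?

26.2 kHz

95.8 kHz mod fs = 26.2 kHz.
26.2 kHz ≤ fs/2 = 34.8 kHz, appears at 26.2 kHz.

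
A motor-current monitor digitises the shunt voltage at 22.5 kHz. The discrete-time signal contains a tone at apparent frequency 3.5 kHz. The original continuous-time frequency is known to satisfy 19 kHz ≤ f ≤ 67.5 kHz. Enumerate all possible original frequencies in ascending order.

19 kHz, 26 kHz, 41.5 kHz, 48.5 kHz, 64 kHz

Frequencies that alias to 3.5 kHz are k·fs ± 3.5 kHz for integer k ≥ 0.
k=0: 3.5 kHz.
k=1: 19 kHz, 26 kHz.
k=2: 41.5 kHz, 48.5 kHz.
k=3: 64 kHz, 71 kHz.
k=4: 86.5 kHz, 93.5 kHz.
Within [19 kHz, 67.5 kHz]: 19 kHz, 26 kHz, 41.5 kHz, 48.5 kHz, 64 kHz.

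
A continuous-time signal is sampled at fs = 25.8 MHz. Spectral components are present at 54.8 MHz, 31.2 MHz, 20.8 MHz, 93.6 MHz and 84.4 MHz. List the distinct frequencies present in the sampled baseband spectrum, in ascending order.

3.2 MHz, 5 MHz, 5.4 MHz, 7 MHz, 9.6 MHz

fs/2 = 12.9 MHz.
54.8 MHz mod fs = 3.2 MHz.
3.2 MHz ≤ fs/2 = 12.9 MHz, appears at 3.2 MHz.
31.2 MHz mod fs = 5.4 MHz.
5.4 MHz ≤ fs/2 = 12.9 MHz, appears at 5.4 MHz.
20.8 MHz > fs/2 = 12.9 MHz, folds to fs − 20.8 MHz = 5 MHz.
93.6 MHz mod fs = 16.2 MHz.
16.2 MHz > fs/2 = 12.9 MHz, folds to fs − 16.2 MHz = 9.6 MHz.
84.4 MHz mod fs = 7 MHz.
7 MHz ≤ fs/2 = 12.9 MHz, appears at 7 MHz.
Distinct values: {3.2 MHz, 5 MHz, 5.4 MHz, 7 MHz, 9.6 MHz}.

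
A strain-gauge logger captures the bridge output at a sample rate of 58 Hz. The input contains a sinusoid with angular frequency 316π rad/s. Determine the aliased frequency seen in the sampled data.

ω = 316π rad/s → f = ω/(2π) = 158 Hz.
158 Hz mod fs = 42 Hz.
42 Hz > fs/2 = 29 Hz, folds to fs − 42 Hz = 16 Hz.

16 Hz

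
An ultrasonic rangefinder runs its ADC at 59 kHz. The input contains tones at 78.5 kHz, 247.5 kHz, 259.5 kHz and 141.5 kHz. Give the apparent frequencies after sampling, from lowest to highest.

11.5 kHz, 19.5 kHz, 23.5 kHz

fs/2 = 29.5 kHz.
78.5 kHz mod fs = 19.5 kHz.
19.5 kHz ≤ fs/2 = 29.5 kHz, appears at 19.5 kHz.
247.5 kHz mod fs = 11.5 kHz.
11.5 kHz ≤ fs/2 = 29.5 kHz, appears at 11.5 kHz.
259.5 kHz mod fs = 23.5 kHz.
23.5 kHz ≤ fs/2 = 29.5 kHz, appears at 23.5 kHz.
141.5 kHz mod fs = 23.5 kHz.
23.5 kHz ≤ fs/2 = 29.5 kHz, appears at 23.5 kHz.
Distinct values: {11.5 kHz, 19.5 kHz, 23.5 kHz}.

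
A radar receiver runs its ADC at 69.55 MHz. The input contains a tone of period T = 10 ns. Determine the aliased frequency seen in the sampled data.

30.45 MHz

T = 10 ns → f = 1/T = 100 MHz.
100 MHz mod fs = 30.45 MHz.
30.45 MHz ≤ fs/2 = 34.775 MHz, appears at 30.45 MHz.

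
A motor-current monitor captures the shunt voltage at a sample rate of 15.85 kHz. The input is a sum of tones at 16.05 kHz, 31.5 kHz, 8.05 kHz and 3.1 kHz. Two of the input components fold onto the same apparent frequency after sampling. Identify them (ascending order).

fs/2 = 7.925 kHz.
16.05 kHz mod fs = 0.2 kHz.
0.2 kHz ≤ fs/2 = 7.925 kHz, appears at 0.2 kHz.
31.5 kHz mod fs = 15.65 kHz.
15.65 kHz > fs/2 = 7.925 kHz, folds to fs − 15.65 kHz = 0.2 kHz.
8.05 kHz > fs/2 = 7.925 kHz, folds to fs − 8.05 kHz = 7.8 kHz.
3.1 kHz ≤ fs/2 = 7.925 kHz, passes unchanged.
16.05 kHz and 31.5 kHz both map to 0.2 kHz.

16.05 kHz, 31.5 kHz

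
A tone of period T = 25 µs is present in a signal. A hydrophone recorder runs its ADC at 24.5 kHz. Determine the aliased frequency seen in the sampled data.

T = 25 µs → f = 1/T = 40 kHz.
40 kHz mod fs = 15.5 kHz.
15.5 kHz > fs/2 = 12.25 kHz, folds to fs − 15.5 kHz = 9 kHz.

9 kHz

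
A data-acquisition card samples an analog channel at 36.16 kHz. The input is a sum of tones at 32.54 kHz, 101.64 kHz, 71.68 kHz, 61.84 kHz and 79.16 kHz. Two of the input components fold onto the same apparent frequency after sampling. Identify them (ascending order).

79.16 kHz, 101.64 kHz

fs/2 = 18.08 kHz.
32.54 kHz > fs/2 = 18.08 kHz, folds to fs − 32.54 kHz = 3.62 kHz.
101.64 kHz mod fs = 29.32 kHz.
29.32 kHz > fs/2 = 18.08 kHz, folds to fs − 29.32 kHz = 6.84 kHz.
71.68 kHz mod fs = 35.52 kHz.
35.52 kHz > fs/2 = 18.08 kHz, folds to fs − 35.52 kHz = 0.64 kHz.
61.84 kHz mod fs = 25.68 kHz.
25.68 kHz > fs/2 = 18.08 kHz, folds to fs − 25.68 kHz = 10.48 kHz.
79.16 kHz mod fs = 6.84 kHz.
6.84 kHz ≤ fs/2 = 18.08 kHz, appears at 6.84 kHz.
79.16 kHz and 101.64 kHz both map to 6.84 kHz.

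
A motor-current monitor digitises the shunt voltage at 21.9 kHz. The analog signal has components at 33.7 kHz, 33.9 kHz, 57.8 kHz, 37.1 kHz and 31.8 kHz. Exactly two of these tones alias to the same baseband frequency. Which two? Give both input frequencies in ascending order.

31.8 kHz, 33.9 kHz

fs/2 = 10.95 kHz.
33.7 kHz mod fs = 11.8 kHz.
11.8 kHz > fs/2 = 10.95 kHz, folds to fs − 11.8 kHz = 10.1 kHz.
33.9 kHz mod fs = 12 kHz.
12 kHz > fs/2 = 10.95 kHz, folds to fs − 12 kHz = 9.9 kHz.
57.8 kHz mod fs = 14 kHz.
14 kHz > fs/2 = 10.95 kHz, folds to fs − 14 kHz = 7.9 kHz.
37.1 kHz mod fs = 15.2 kHz.
15.2 kHz > fs/2 = 10.95 kHz, folds to fs − 15.2 kHz = 6.7 kHz.
31.8 kHz mod fs = 9.9 kHz.
9.9 kHz ≤ fs/2 = 10.95 kHz, appears at 9.9 kHz.
31.8 kHz and 33.9 kHz both map to 9.9 kHz.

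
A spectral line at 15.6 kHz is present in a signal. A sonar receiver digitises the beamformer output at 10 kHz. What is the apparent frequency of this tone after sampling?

4.4 kHz

15.6 kHz mod fs = 5.6 kHz.
5.6 kHz > fs/2 = 5 kHz, folds to fs − 5.6 kHz = 4.4 kHz.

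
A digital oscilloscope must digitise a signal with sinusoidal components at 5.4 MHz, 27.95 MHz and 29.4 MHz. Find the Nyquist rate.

Highest-frequency component: 29.4 MHz.
Nyquist rate = 2 × 29.4 MHz = 58.8 MHz.

58.8 MHz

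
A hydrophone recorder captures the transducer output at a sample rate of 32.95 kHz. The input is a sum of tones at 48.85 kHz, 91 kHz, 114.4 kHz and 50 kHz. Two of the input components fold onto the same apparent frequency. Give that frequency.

fs/2 = 16.475 kHz.
48.85 kHz mod fs = 15.9 kHz.
15.9 kHz ≤ fs/2 = 16.475 kHz, appears at 15.9 kHz.
91 kHz mod fs = 25.1 kHz.
25.1 kHz > fs/2 = 16.475 kHz, folds to fs − 25.1 kHz = 7.85 kHz.
114.4 kHz mod fs = 15.55 kHz.
15.55 kHz ≤ fs/2 = 16.475 kHz, appears at 15.55 kHz.
50 kHz mod fs = 17.05 kHz.
17.05 kHz > fs/2 = 16.475 kHz, folds to fs − 17.05 kHz = 15.9 kHz.
48.85 kHz and 50 kHz both map to 15.9 kHz.

15.9 kHz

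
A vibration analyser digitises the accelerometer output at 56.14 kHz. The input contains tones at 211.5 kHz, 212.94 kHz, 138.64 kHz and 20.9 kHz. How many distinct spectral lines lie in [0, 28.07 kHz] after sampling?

4

fs/2 = 28.07 kHz.
211.5 kHz mod fs = 43.08 kHz.
43.08 kHz > fs/2 = 28.07 kHz, folds to fs − 43.08 kHz = 13.06 kHz.
212.94 kHz mod fs = 44.52 kHz.
44.52 kHz > fs/2 = 28.07 kHz, folds to fs − 44.52 kHz = 11.62 kHz.
138.64 kHz mod fs = 26.36 kHz.
26.36 kHz ≤ fs/2 = 28.07 kHz, appears at 26.36 kHz.
20.9 kHz ≤ fs/2 = 28.07 kHz, passes unchanged.
Distinct values: {11.62 kHz, 13.06 kHz, 20.9 kHz, 26.36 kHz} → 4.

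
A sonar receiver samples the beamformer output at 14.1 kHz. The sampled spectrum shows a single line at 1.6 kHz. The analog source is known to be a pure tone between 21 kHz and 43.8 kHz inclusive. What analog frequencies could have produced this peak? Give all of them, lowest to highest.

Frequencies that alias to 1.6 kHz are k·fs ± 1.6 kHz for integer k ≥ 0.
k=0: 1.6 kHz.
k=1: 12.5 kHz, 15.7 kHz.
k=2: 26.6 kHz, 29.8 kHz.
k=3: 40.7 kHz, 43.9 kHz.
k=4: 54.8 kHz, 58 kHz.
Within [21 kHz, 43.8 kHz]: 26.6 kHz, 29.8 kHz, 40.7 kHz.

26.6 kHz, 29.8 kHz, 40.7 kHz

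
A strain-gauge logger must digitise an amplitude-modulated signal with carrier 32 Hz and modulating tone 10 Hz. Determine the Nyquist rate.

AM sidebands sit at fc ± fm = 22 Hz and 42 Hz.
Highest-frequency component: 42 Hz.
Nyquist rate = 2 × 42 Hz = 84 Hz.

84 Hz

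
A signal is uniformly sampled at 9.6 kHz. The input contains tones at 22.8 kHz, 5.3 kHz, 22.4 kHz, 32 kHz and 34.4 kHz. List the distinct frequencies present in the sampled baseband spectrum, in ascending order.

3.2 kHz, 3.6 kHz, 4 kHz, 4.3 kHz

fs/2 = 4.8 kHz.
22.8 kHz mod fs = 3.6 kHz.
3.6 kHz ≤ fs/2 = 4.8 kHz, appears at 3.6 kHz.
5.3 kHz > fs/2 = 4.8 kHz, folds to fs − 5.3 kHz = 4.3 kHz.
22.4 kHz mod fs = 3.2 kHz.
3.2 kHz ≤ fs/2 = 4.8 kHz, appears at 3.2 kHz.
32 kHz mod fs = 3.2 kHz.
3.2 kHz ≤ fs/2 = 4.8 kHz, appears at 3.2 kHz.
34.4 kHz mod fs = 5.6 kHz.
5.6 kHz > fs/2 = 4.8 kHz, folds to fs − 5.6 kHz = 4 kHz.
Distinct values: {3.2 kHz, 3.6 kHz, 4 kHz, 4.3 kHz}.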